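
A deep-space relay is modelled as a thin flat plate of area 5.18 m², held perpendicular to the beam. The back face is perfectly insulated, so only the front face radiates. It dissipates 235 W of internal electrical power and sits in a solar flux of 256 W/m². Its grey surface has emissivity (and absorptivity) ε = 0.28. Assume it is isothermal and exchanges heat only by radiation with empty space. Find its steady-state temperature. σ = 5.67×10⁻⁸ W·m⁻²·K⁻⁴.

T ≈ 293 K

At steady state, absorbed solar power + internal power = radiated power.
Absorbed: α·S·A_cross = 0.28·256·5.180 = 371.3 W (cross-section A).
Total input = 371.3 + 235 = 606.3 W.
Radiated: εσ·A_surf·T⁴ with A_surf = A = 5.180 m².
T⁴ = 606.3/(0.28·5.67×10⁻⁸·5.180) = 7.373×10⁹ K⁴.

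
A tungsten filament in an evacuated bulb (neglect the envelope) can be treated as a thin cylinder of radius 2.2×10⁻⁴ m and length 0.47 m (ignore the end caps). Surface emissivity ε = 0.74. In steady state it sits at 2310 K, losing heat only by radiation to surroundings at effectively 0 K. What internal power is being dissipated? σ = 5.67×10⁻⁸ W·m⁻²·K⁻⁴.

Steady state: P = εσA T⁴.
A = 2πrL = 6.497×10⁻⁴ m²; T⁴ = (2310)⁴ = 2.847×10¹³ K⁴.
P = 0.74 × 5.67×10⁻⁸ × 6.497×10⁻⁴ × 2.847×10¹³.

P ≈ 776 W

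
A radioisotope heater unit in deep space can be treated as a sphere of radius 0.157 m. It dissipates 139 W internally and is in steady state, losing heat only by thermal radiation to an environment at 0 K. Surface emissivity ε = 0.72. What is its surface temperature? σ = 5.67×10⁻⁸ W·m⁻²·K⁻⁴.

T ≈ 324 K

Steady state: internal power = radiated power, P = εσA T⁴.
Radiating area A = 4πr² = 0.3097 m².
T⁴ = P/(εσA) = 139/(0.72·5.67×10⁻⁸·0.3097) = 1.099×10¹⁰ K⁴.
T = (1.099×10¹⁰)^(1/4).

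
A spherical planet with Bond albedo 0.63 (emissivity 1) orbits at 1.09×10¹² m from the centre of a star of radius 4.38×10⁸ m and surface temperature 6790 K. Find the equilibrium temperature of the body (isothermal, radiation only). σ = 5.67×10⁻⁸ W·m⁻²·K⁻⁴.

The star's surface emits σT_*⁴; at distance d the flux is S = σT_*⁴(R_*/d)².
S = 5.67×10⁻⁸·(6790)⁴·(4.38×10⁸/1.09×10¹²)² = 19.46 W/m².
For an isothermal sphere T⁴ = (1−a)S/(4σ) = 3.175×10⁷ K⁴.

T ≈ 75.1 K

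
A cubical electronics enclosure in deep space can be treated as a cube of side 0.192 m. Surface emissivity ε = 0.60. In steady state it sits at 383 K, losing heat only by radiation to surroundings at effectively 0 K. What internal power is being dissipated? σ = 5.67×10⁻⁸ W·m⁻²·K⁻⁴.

P ≈ 162 W

Steady state: P = εσA T⁴.
A = 6L² = 0.2212 m²; T⁴ = (383)⁴ = 2.152×10¹⁰ K⁴.
P = 0.60 × 5.67×10⁻⁸ × 0.2212 × 2.152×10¹⁰.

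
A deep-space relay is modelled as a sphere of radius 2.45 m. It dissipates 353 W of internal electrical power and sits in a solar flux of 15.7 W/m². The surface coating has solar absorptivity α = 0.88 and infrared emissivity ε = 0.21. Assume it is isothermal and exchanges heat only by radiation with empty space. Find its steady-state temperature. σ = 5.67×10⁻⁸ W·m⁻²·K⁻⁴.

T ≈ 162 K

At steady state, absorbed solar power + internal power = radiated power.
Absorbed: α·S·A_cross = 0.88·15.7·18.86 = 260.5 W (cross-section πr²).
Total input = 260.5 + 353 = 613.5 W.
Radiated: εσ·A_surf·T⁴ with A_surf = 4πr² = 75.43 m².
T⁴ = 613.5/(0.21·5.67×10⁻⁸·75.43) = 6.831×10⁸ K⁴.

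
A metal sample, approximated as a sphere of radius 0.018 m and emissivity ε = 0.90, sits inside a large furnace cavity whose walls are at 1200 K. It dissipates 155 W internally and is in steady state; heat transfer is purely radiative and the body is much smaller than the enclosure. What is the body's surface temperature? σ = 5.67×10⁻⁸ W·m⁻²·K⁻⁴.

For a small grey body in a large enclosure, net radiated power = εσA(T⁴ − T_w⁴).
Steady state: P = εσA(T⁴ − T_w⁴) with A = 4πr² = 0.004072 m².
T⁴ = P/(εσA) + T_w⁴ = 155/(0.90·5.67×10⁻⁸·0.004072) + (1200)⁴
    = 7.460×10¹¹ + 2.074×10¹² = 2.820×10¹² K⁴.

T ≈ 1300 K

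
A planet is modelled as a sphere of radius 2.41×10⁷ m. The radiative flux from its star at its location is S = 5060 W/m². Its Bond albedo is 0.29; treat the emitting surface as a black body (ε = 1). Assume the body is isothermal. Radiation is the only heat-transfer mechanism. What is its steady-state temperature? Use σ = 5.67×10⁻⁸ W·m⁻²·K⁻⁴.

At equilibrium, absorbed power = emitted power.
Absorbing cross-section = πr² = 1.825×10¹⁵ m²; emitting surface = 4πr² = 7.299×10¹⁵ m² (ratio 4).
(1−a)S·A_cross = εσ·A_surf·T⁴  ⇒  T⁴ = (1−a)S/(4σ).
T⁴ = 0.710·5060/(4·5.67×10⁻⁸) = 1.584×10¹⁰ K⁴.
T = (1.584×10¹⁰)^(1/4).

T ≈ 355 K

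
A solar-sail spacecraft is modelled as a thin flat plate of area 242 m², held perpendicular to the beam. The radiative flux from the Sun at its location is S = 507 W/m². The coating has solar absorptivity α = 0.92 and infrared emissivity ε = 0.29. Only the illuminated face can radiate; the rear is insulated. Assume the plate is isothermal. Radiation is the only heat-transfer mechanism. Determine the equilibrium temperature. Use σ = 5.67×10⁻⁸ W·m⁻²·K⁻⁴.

At equilibrium, absorbed power = emitted power.
Absorbing cross-section = A = 242.0 m²; emitting surface = A = 242.0 m² (ratio 1).
αS·A_cross = εσ·A_surf·T⁴  ⇒  T⁴ = αS/(ε·1σ).
T⁴ = 0.920·507/(0.29·1·5.67×10⁻⁸) = 2.837×10¹⁰ K⁴.
T = (2.837×10¹⁰)^(1/4).

T ≈ 410 K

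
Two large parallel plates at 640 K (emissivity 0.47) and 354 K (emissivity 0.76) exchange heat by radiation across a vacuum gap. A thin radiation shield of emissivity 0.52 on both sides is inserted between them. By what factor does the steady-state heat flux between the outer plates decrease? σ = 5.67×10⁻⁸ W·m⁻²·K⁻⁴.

factor ≈ 2.16

Without shield: q₀ = σΔ(T⁴)/(1/ε₁+1/ε₂−1) with denominator 2.443.
With shield the two gaps are in series; the resistances add: (1/ε₁+1/ε_s−1)+(1/ε_s+1/ε₂−1) = 3.051+2.239 = 5.290.
Heat-flux ratio q₀/q = 5.290/2.443.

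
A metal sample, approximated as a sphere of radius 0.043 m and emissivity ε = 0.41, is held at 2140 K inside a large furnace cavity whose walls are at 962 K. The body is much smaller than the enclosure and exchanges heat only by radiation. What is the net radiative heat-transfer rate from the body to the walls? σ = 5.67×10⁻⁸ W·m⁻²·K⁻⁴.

P_net ≈ 10900 W

For a small grey body in a large enclosure: P_net = εσA(T_body⁴ − T_wall⁴).
A = 4πr² = 0.02324 m²; T_body⁴ − T_wall⁴ = 2.097×10¹³ − 8.564×10¹¹ = 2.012×10¹³ K⁴.
|P_net| = 0.41·5.67×10⁻⁸·0.02324·2.012×10¹³.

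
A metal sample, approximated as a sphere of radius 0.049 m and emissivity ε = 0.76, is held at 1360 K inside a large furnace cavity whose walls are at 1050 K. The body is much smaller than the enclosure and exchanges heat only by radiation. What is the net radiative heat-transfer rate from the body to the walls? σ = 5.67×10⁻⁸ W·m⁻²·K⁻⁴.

P_net ≈ 2870 W

For a small grey body in a large enclosure: P_net = εσA(T_body⁴ − T_wall⁴).
A = 4πr² = 0.03017 m²; T_body⁴ − T_wall⁴ = 3.421×10¹² − 1.216×10¹² = 2.206×10¹² K⁴.
|P_net| = 0.76·5.67×10⁻⁸·0.03017·2.206×10¹².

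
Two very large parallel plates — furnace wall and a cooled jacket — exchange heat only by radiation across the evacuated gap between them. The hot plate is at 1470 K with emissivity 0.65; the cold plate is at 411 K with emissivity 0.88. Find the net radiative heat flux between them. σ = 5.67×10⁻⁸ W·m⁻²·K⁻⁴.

q ≈ 1.57×10⁵ W/m²

For two infinite grey parallel plates, q = σ(T₁⁴ − T₂⁴)/(1/ε₁ + 1/ε₂ − 1).
T₁⁴ − T₂⁴ = 4.669×10¹² − 2.853×10¹⁰ = 4.641×10¹² K⁴.
1/ε₁ + 1/ε₂ − 1 = 1.538 + 1.136 − 1 = 1.675.
q = 5.67×10⁻⁸ × 4.641×10¹² / 1.675.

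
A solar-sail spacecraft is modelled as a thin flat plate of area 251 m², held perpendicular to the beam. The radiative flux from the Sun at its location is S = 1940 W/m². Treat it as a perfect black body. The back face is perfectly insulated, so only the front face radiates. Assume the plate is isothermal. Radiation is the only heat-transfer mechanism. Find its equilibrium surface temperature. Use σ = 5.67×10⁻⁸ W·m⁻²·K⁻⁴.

At equilibrium, absorbed power = emitted power.
Absorbing cross-section = A = 251.0 m²; emitting surface = A = 251.0 m² (ratio 1).
S·A_cross = εσ·A_surf·T⁴  ⇒  T⁴ = S/(1σ).
T⁴ = 1.00·1940/(1·5.67×10⁻⁸) = 3.422×10¹⁰ K⁴.
T = (3.422×10¹⁰)^(1/4).

T ≈ 430 K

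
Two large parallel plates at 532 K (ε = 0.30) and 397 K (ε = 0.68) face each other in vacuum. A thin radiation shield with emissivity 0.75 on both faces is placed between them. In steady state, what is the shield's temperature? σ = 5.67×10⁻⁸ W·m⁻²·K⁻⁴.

In steady state the net flux on the hot side equals that on the cold side.
σ(T₁⁴−T_s⁴)/D₁ = σ(T_s⁴−T₂⁴)/D₂, with D₁ = 1/ε₁+1/ε_s−1 = 3.667, D₂ = 1/ε_s+1/ε₂−1 = 1.804.
Solve for T_s⁴: T_s⁴ = (D₂·T₁⁴ + D₁·T₂⁴)/(D₁+D₂) = 4.306×10¹⁰ K⁴.

T_s ≈ 456 K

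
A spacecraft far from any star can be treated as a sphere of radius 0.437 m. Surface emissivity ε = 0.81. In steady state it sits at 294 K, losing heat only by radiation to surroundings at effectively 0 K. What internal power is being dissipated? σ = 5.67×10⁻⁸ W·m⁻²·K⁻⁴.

Steady state: P = εσA T⁴.
A = 4πr² = 2.400 m²; T⁴ = (294)⁴ = 7.471×10⁹ K⁴.
P = 0.81 × 5.67×10⁻⁸ × 2.400 × 7.471×10⁹.

P ≈ 823 W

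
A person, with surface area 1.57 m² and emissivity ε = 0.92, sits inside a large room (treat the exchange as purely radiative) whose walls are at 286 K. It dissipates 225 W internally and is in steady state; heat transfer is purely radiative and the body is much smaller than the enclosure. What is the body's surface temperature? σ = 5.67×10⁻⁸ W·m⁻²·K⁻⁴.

T ≈ 312 K

For a small grey body in a large enclosure, net radiated power = εσA(T⁴ − T_w⁴).
Steady state: P = εσA(T⁴ − T_w⁴) with A = 1.57 m².
T⁴ = P/(εσA) + T_w⁴ = 225/(0.92·5.67×10⁻⁸·1.570) + (286)⁴
    = 2.747×10⁹ + 6.691×10⁹ = 9.438×10⁹ K⁴.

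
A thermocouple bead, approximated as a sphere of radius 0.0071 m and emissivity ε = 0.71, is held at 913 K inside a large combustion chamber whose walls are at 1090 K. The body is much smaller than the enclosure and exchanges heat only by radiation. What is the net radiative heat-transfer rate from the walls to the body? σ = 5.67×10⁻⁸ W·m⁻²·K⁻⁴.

For a small grey body in a large enclosure: P_net = εσA(T_body⁴ − T_wall⁴).
A = 4πr² = 6.335×10⁻⁴ m²; T_body⁴ − T_wall⁴ = 6.948×10¹¹ − 1.412×10¹² = -7.167×10¹¹ K⁴.
|P_net| = 0.71·5.67×10⁻⁸·6.335×10⁻⁴·7.167×10¹¹.

P_net ≈ 18.3 W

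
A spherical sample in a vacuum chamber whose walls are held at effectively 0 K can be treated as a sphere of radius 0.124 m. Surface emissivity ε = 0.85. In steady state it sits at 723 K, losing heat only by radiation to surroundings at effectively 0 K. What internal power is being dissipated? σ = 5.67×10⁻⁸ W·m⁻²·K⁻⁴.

Steady state: P = εσA T⁴.
A = 4πr² = 0.1932 m²; T⁴ = (723)⁴ = 2.732×10¹¹ K⁴.
P = 0.85 × 5.67×10⁻⁸ × 0.1932 × 2.732×10¹¹.

P ≈ 2540 W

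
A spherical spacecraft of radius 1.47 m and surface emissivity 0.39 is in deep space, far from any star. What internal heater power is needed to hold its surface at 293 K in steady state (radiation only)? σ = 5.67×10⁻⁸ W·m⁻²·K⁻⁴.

P ≈ 4430 W

P = εσ·4πr²·T⁴.
4πr² = 27.15 m²; T⁴ = 7.370×10⁹ K⁴.
P = 0.39·5.67×10⁻⁸·27.15·7.370×10⁹.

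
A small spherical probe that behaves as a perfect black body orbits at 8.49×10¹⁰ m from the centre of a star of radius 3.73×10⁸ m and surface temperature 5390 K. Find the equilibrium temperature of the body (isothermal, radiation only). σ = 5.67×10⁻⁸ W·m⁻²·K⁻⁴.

The star's surface emits σT_*⁴; at distance d the flux is S = σT_*⁴(R_*/d)².
S = 5.67×10⁻⁸·(5390)⁴·(3.73×10⁸/8.49×10¹⁰)² = 923.7 W/m².
For an isothermal sphere T⁴ = (1−a)S/(4σ) = 4.073×10⁹ K⁴.

T ≈ 253 K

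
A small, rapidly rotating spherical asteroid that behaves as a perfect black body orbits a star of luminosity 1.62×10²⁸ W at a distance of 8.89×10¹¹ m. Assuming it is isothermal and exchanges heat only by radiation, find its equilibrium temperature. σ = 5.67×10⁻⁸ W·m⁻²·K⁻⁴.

First find the stellar flux at distance d: S = L/(4πd²) = 1.62×10²⁸/(4π·(8.89×10¹¹)²) = 1631 W/m².
For an isothermal sphere, absorbed (1−a)S·πr² = emitted σ·4πr²·T⁴, so T⁴ = (1−a)S/(4σ).
T⁴ = 1.00·1631/(4·5.67×10⁻⁸) = 7.192×10⁹ K⁴.

T ≈ 291 K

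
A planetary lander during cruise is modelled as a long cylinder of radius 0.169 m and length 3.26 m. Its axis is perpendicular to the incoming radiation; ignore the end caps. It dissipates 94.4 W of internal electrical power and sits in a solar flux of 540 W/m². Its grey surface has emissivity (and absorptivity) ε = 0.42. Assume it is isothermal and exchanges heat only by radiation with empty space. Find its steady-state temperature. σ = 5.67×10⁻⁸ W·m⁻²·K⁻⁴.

At steady state, absorbed solar power + internal power = radiated power.
Absorbed: α·S·A_cross = 0.42·540·1.102 = 249.9 W (cross-section 2rL).
Total input = 249.9 + 94.4 = 344.3 W.
Radiated: εσ·A_surf·T⁴ with A_surf = 2πrL = 3.462 m².
T⁴ = 344.3/(0.42·5.67×10⁻⁸·3.462) = 4.177×10⁹ K⁴.

T ≈ 254 K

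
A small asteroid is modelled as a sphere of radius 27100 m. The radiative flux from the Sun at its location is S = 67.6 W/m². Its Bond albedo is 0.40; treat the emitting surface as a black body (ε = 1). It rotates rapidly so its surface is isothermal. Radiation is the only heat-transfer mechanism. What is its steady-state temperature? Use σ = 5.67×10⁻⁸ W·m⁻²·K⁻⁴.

T ≈ 116 K

At equilibrium, absorbed power = emitted power.
Absorbing cross-section = πr² = 2.307×10⁹ m²; emitting surface = 4πr² = 9.229×10⁹ m² (ratio 4).
(1−a)S·A_cross = εσ·A_surf·T⁴  ⇒  T⁴ = (1−a)S/(4σ).
T⁴ = 0.600·67.6/(4·5.67×10⁻⁸) = 1.788×10⁸ K⁴.
T = (1.788×10⁸)^(1/4).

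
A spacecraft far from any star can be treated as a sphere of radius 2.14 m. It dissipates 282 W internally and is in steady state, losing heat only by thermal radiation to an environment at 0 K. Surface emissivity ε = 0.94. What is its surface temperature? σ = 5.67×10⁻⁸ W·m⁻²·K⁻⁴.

T ≈ 97.9 K

Steady state: internal power = radiated power, P = εσA T⁴.
Radiating area A = 4πr² = 57.55 m².
T⁴ = P/(εσA) = 282/(0.94·5.67×10⁻⁸·57.55) = 9.194×10⁷ K⁴.
T = (9.194×10⁷)^(1/4).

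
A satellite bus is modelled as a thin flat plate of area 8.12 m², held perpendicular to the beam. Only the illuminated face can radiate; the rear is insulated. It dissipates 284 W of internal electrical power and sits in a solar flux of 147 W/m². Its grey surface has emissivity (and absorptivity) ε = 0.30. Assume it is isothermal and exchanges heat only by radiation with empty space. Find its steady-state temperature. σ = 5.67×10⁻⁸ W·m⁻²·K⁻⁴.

At steady state, absorbed solar power + internal power = radiated power.
Absorbed: α·S·A_cross = 0.30·147·8.120 = 358.1 W (cross-section A).
Total input = 358.1 + 284 = 642.1 W.
Radiated: εσ·A_surf·T⁴ with A_surf = A = 8.120 m².
T⁴ = 642.1/(0.30·5.67×10⁻⁸·8.120) = 4.649×10⁹ K⁴.

T ≈ 261 K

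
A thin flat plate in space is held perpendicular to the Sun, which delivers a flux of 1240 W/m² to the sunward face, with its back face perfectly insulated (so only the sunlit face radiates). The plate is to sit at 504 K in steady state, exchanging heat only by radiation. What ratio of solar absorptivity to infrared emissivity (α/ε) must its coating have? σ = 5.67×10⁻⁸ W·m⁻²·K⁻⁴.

α/ε ≈ 2.95

Balance: αS·A = εσ·1A·T⁴ ⇒ α/ε = σT⁴/S.
α/ε = 5.67×10⁻⁸·(504)⁴/1240 = 5.67×10⁻⁸·6.452×10¹⁰/1240.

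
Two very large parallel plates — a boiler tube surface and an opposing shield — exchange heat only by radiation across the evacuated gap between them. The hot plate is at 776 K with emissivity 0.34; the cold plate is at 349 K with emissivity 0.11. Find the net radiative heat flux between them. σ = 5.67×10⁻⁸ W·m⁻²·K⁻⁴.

For two infinite grey parallel plates, q = σ(T₁⁴ − T₂⁴)/(1/ε₁ + 1/ε₂ − 1).
T₁⁴ − T₂⁴ = 3.626×10¹¹ − 1.484×10¹⁰ = 3.478×10¹¹ K⁴.
1/ε₁ + 1/ε₂ − 1 = 2.941 + 9.091 − 1 = 11.03.
q = 5.67×10⁻⁸ × 3.478×10¹¹ / 11.03.

q ≈ 1790 W/m²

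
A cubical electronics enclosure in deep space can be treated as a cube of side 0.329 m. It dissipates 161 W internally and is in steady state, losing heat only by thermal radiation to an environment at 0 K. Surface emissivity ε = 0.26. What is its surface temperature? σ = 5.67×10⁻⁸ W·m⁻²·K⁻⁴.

Steady state: internal power = radiated power, P = εσA T⁴.
Radiating area A = 6L² = 0.6494 m².
T⁴ = P/(εσA) = 161/(0.26·5.67×10⁻⁸·0.6494) = 1.682×10¹⁰ K⁴.
T = (1.682×10¹⁰)^(1/4).

T ≈ 360 K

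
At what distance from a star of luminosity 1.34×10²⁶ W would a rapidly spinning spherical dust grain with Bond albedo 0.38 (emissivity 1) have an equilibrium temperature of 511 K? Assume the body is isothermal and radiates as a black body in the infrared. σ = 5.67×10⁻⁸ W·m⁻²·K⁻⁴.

For an isothermal black-emitting sphere, (1−a)S·πr² = σ·4πr²·T⁴ ⇒ S = 4σT⁴/(1−a).
S = 4·5.67×10⁻⁸·(511)⁴/0.620 = 24940 W/m².
Flux falls as S = L/(4πd²), so d = √(L/(4πS)) = √(1.34×10²⁶/(4π·24940)).

d ≈ 2.07×10¹⁰ m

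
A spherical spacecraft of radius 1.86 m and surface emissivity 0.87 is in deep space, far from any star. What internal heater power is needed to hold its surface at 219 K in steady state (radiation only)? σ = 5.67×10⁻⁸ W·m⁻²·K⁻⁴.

P = εσ·4πr²·T⁴.
4πr² = 43.47 m²; T⁴ = 2.300×10⁹ K⁴.
P = 0.87·5.67×10⁻⁸·43.47·2.300×10⁹.

P ≈ 4930 W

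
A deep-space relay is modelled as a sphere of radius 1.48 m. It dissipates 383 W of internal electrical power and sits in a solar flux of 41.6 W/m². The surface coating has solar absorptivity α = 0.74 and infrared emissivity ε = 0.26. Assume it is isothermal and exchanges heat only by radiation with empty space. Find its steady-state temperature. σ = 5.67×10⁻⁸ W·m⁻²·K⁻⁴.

At steady state, absorbed solar power + internal power = radiated power.
Absorbed: α·S·A_cross = 0.74·41.6·6.881 = 211.8 W (cross-section πr²).
Total input = 211.8 + 383 = 594.8 W.
Radiated: εσ·A_surf·T⁴ with A_surf = 4πr² = 27.53 m².
T⁴ = 594.8/(0.26·5.67×10⁻⁸·27.53) = 1.466×10⁹ K⁴.

T ≈ 196 K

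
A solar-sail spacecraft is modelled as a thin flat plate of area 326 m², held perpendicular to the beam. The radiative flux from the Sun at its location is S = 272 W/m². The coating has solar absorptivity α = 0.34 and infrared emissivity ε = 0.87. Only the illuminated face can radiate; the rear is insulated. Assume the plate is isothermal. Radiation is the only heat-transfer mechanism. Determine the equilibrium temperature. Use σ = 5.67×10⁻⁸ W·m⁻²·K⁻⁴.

T ≈ 208 K

At equilibrium, absorbed power = emitted power.
Absorbing cross-section = A = 326.0 m²; emitting surface = A = 326.0 m² (ratio 1).
αS·A_cross = εσ·A_surf·T⁴  ⇒  T⁴ = αS/(ε·1σ).
T⁴ = 0.340·272/(0.87·1·5.67×10⁻⁸) = 1.875×10⁹ K⁴.
T = (1.875×10⁹)^(1/4).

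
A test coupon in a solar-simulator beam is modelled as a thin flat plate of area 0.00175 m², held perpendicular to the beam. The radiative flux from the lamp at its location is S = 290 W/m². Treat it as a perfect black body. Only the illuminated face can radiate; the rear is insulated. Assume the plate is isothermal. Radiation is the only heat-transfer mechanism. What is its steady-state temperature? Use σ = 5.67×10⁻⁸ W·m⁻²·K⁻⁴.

T ≈ 267 K

At equilibrium, absorbed power = emitted power.
Absorbing cross-section = A = 0.001750 m²; emitting surface = A = 0.001750 m² (ratio 1).
S·A_cross = εσ·A_surf·T⁴  ⇒  T⁴ = S/(1σ).
T⁴ = 1.00·290/(1·5.67×10⁻⁸) = 5.115×10⁹ K⁴.
T = (5.115×10⁹)^(1/4).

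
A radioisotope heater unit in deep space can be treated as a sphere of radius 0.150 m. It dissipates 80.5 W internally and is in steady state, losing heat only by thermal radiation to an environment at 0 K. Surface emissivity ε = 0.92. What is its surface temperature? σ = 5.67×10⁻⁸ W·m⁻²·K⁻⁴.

T ≈ 272 K

Steady state: internal power = radiated power, P = εσA T⁴.
Radiating area A = 4πr² = 0.2827 m².
T⁴ = P/(εσA) = 80.5/(0.92·5.67×10⁻⁸·0.2827) = 5.458×10⁹ K⁴.
T = (5.458×10⁹)^(1/4).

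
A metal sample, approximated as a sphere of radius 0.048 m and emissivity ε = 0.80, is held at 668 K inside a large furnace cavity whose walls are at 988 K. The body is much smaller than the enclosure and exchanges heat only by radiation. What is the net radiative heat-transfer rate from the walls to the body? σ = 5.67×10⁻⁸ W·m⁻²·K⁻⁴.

For a small grey body in a large enclosure: P_net = εσA(T_body⁴ − T_wall⁴).
A = 4πr² = 0.02895 m²; T_body⁴ − T_wall⁴ = 1.991×10¹¹ − 9.529×10¹¹ = -7.537×10¹¹ K⁴.
|P_net| = 0.80·5.67×10⁻⁸·0.02895·7.537×10¹¹.

P_net ≈ 990 W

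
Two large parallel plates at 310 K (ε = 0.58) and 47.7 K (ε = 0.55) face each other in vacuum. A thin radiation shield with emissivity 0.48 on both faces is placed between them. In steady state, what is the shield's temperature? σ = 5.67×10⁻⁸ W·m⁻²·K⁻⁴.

In steady state the net flux on the hot side equals that on the cold side.
σ(T₁⁴−T_s⁴)/D₁ = σ(T_s⁴−T₂⁴)/D₂, with D₁ = 1/ε₁+1/ε_s−1 = 2.807, D₂ = 1/ε_s+1/ε₂−1 = 2.902.
Solve for T_s⁴: T_s⁴ = (D₂·T₁⁴ + D₁·T₂⁴)/(D₁+D₂) = 4.696×10⁹ K⁴.

T_s ≈ 262 K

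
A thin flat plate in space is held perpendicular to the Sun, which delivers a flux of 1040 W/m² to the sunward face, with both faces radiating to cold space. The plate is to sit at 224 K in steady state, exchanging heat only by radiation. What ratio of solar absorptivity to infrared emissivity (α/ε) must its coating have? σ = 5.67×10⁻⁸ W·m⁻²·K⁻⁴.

Balance: αS·A = εσ·2A·T⁴ ⇒ α/ε = 2σT⁴/S.
α/ε = 2·5.67×10⁻⁸·(224)⁴/1040 = 2·5.67×10⁻⁸·2.518×10⁹/1040.

α/ε ≈ 0.275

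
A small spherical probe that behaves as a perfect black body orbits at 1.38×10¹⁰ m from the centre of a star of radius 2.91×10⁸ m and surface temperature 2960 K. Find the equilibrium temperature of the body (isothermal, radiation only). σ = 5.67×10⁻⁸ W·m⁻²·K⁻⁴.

The star's surface emits σT_*⁴; at distance d the flux is S = σT_*⁴(R_*/d)².
S = 5.67×10⁻⁸·(2960)⁴·(2.91×10⁸/1.38×10¹⁰)² = 1935 W/m².
For an isothermal sphere T⁴ = (1−a)S/(4σ) = 8.534×10⁹ K⁴.

T ≈ 304 K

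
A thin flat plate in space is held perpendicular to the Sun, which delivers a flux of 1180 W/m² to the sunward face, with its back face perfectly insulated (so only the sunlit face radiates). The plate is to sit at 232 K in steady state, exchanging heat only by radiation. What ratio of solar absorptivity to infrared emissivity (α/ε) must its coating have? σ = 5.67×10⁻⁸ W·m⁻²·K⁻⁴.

Balance: αS·A = εσ·1A·T⁴ ⇒ α/ε = σT⁴/S.
α/ε = 5.67×10⁻⁸·(232)⁴/1180 = 5.67×10⁻⁸·2.897×10⁹/1180.

α/ε ≈ 0.139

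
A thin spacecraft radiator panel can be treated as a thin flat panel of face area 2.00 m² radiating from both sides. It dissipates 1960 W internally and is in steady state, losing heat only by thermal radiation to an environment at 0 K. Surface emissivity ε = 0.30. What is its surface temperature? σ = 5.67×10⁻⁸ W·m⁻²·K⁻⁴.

T ≈ 412 K

Steady state: internal power = radiated power, P = εσA T⁴.
Radiating area A = 2·2.00 = 4.000 m².
T⁴ = P/(εσA) = 1960/(0.30·5.67×10⁻⁸·4.000) = 2.881×10¹⁰ K⁴.
T = (2.881×10¹⁰)^(1/4).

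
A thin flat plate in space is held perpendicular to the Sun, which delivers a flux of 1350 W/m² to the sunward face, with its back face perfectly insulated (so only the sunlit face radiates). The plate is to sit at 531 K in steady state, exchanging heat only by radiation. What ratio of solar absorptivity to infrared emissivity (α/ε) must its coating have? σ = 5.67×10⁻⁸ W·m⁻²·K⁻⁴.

α/ε ≈ 3.34

Balance: αS·A = εσ·1A·T⁴ ⇒ α/ε = σT⁴/S.
α/ε = 5.67×10⁻⁸·(531)⁴/1350 = 5.67×10⁻⁸·7.950×10¹⁰/1350.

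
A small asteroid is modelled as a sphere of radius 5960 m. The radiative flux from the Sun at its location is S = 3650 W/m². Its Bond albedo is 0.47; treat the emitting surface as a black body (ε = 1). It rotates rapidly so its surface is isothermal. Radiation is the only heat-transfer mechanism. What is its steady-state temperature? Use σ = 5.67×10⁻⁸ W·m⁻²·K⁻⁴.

At equilibrium, absorbed power = emitted power.
Absorbing cross-section = πr² = 1.116×10⁸ m²; emitting surface = 4πr² = 4.464×10⁸ m² (ratio 4).
(1−a)S·A_cross = εσ·A_surf·T⁴  ⇒  T⁴ = (1−a)S/(4σ).
T⁴ = 0.530·3650/(4·5.67×10⁻⁸) = 8.530×10⁹ K⁴.
T = (8.530×10⁹)^(1/4).

T ≈ 304 K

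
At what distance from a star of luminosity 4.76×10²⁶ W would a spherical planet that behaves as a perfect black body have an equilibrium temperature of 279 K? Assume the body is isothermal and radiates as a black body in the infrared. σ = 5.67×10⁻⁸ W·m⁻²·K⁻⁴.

For an isothermal black-emitting sphere, (1−a)S·πr² = σ·4πr²·T⁴ ⇒ S = 4σT⁴/(1−a).
S = 4·5.67×10⁻⁸·(279)⁴/1.00 = 1374 W/m².
Flux falls as S = L/(4πd²), so d = √(L/(4πS)) = √(4.76×10²⁶/(4π·1374)).

d ≈ 1.66×10¹¹ m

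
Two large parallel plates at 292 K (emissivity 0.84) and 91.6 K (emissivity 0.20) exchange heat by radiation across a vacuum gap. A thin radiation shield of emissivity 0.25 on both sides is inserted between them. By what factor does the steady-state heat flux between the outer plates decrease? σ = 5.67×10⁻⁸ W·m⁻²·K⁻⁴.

factor ≈ 2.35

Without shield: q₀ = σΔ(T⁴)/(1/ε₁+1/ε₂−1) with denominator 5.190.
With shield the two gaps are in series; the resistances add: (1/ε₁+1/ε_s−1)+(1/ε_s+1/ε₂−1) = 4.190+8.000 = 12.19.
Heat-flux ratio q₀/q = 12.19/5.190.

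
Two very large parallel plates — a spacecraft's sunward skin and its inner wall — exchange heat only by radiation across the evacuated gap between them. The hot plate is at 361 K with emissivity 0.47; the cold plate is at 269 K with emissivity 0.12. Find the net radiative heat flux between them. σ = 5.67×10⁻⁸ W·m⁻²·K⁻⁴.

q ≈ 70.4 W/m²

For two infinite grey parallel plates, q = σ(T₁⁴ − T₂⁴)/(1/ε₁ + 1/ε₂ − 1).
T₁⁴ − T₂⁴ = 1.698×10¹⁰ − 5.236×10⁹ = 1.175×10¹⁰ K⁴.
1/ε₁ + 1/ε₂ − 1 = 2.128 + 8.333 − 1 = 9.461.
q = 5.67×10⁻⁸ × 1.175×10¹⁰ / 9.461.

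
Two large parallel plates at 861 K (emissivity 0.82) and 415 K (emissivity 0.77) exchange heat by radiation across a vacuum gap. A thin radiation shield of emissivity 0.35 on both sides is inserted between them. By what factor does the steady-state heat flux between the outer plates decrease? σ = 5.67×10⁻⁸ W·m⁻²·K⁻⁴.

Without shield: q₀ = σΔ(T⁴)/(1/ε₁+1/ε₂−1) with denominator 1.518.
With shield the two gaps are in series; the resistances add: (1/ε₁+1/ε_s−1)+(1/ε_s+1/ε₂−1) = 3.077+3.156 = 6.232.
Heat-flux ratio q₀/q = 6.232/1.518.

factor ≈ 4.11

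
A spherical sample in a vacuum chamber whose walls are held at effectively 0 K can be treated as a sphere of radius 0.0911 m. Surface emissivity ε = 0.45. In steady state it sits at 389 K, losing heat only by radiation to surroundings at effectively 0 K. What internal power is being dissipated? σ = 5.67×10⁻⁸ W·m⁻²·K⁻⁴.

Steady state: P = εσA T⁴.
A = 4πr² = 0.1043 m²; T⁴ = (389)⁴ = 2.290×10¹⁰ K⁴.
P = 0.45 × 5.67×10⁻⁸ × 0.1043 × 2.290×10¹⁰.

P ≈ 60.9 W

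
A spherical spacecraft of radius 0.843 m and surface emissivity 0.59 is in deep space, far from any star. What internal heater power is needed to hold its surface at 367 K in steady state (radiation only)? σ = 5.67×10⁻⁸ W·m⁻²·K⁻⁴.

P = εσ·4πr²·T⁴.
4πr² = 8.930 m²; T⁴ = 1.814×10¹⁰ K⁴.
P = 0.59·5.67×10⁻⁸·8.930·1.814×10¹⁰.

P ≈ 5420 W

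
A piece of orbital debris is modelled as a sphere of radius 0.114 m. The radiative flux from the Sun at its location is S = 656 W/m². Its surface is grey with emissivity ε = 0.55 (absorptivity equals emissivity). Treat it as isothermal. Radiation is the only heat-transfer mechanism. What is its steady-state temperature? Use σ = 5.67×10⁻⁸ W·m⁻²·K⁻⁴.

T ≈ 232 K

At equilibrium, absorbed power = emitted power.
Absorbing cross-section = πr² = 0.04083 m²; emitting surface = 4πr² = 0.1633 m² (ratio 4).
εS·A_cross = εσ·A_surf·T⁴  ⇒  T⁴ = S/(4σ)   (ε cancels).
T⁴ = 656/(4·5.67×10⁻⁸) = 2.892×10⁹ K⁴.
T = (2.892×10⁹)^(1/4).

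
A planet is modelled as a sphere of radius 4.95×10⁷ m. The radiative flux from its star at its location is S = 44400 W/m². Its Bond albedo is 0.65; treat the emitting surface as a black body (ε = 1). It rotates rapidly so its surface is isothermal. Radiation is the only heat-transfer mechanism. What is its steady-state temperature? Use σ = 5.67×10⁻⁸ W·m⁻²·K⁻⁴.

At equilibrium, absorbed power = emitted power.
Absorbing cross-section = πr² = 7.698×10¹⁵ m²; emitting surface = 4πr² = 3.079×10¹⁶ m² (ratio 4).
(1−a)S·A_cross = εσ·A_surf·T⁴  ⇒  T⁴ = (1−a)S/(4σ).
T⁴ = 0.350·44400/(4·5.67×10⁻⁸) = 6.852×10¹⁰ K⁴.
T = (6.852×10¹⁰)^(1/4).

T ≈ 512 K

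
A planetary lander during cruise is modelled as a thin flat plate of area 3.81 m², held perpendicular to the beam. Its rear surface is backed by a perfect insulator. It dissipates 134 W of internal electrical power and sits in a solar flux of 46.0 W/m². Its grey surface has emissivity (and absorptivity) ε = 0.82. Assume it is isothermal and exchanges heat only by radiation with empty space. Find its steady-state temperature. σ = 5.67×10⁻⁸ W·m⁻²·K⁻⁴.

T ≈ 199 K

At steady state, absorbed solar power + internal power = radiated power.
Absorbed: α·S·A_cross = 0.82·46.0·3.810 = 143.7 W (cross-section A).
Total input = 143.7 + 134 = 277.7 W.
Radiated: εσ·A_surf·T⁴ with A_surf = A = 3.810 m².
T⁴ = 277.7/(0.82·5.67×10⁻⁸·3.810) = 1.568×10⁹ K⁴.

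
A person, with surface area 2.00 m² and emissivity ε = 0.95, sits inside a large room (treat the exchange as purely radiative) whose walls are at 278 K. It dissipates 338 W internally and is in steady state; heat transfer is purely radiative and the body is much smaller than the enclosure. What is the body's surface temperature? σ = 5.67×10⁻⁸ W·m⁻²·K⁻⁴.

For a small grey body in a large enclosure, net radiated power = εσA(T⁴ − T_w⁴).
Steady state: P = εσA(T⁴ − T_w⁴) with A = 2.00 m².
T⁴ = P/(εσA) + T_w⁴ = 338/(0.95·5.67×10⁻⁸·2.000) + (278)⁴
    = 3.137×10⁹ + 5.973×10⁹ = 9.110×10⁹ K⁴.

T ≈ 309 K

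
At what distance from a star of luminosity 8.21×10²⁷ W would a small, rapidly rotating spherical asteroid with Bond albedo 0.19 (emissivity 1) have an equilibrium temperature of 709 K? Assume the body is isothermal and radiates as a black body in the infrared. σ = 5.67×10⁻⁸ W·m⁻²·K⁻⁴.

d ≈ 9.61×10¹⁰ m

For an isothermal black-emitting sphere, (1−a)S·πr² = σ·4πr²·T⁴ ⇒ S = 4σT⁴/(1−a).
S = 4·5.67×10⁻⁸·(709)⁴/0.810 = 70750 W/m².
Flux falls as S = L/(4πd²), so d = √(L/(4πS)) = √(8.21×10²⁷/(4π·70750)).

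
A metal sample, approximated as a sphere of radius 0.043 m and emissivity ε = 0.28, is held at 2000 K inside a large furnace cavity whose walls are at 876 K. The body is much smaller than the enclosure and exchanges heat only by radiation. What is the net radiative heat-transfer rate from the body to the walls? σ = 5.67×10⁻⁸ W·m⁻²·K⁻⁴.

For a small grey body in a large enclosure: P_net = εσA(T_body⁴ − T_wall⁴).
A = 4πr² = 0.02324 m²; T_body⁴ − T_wall⁴ = 1.600×10¹³ − 5.889×10¹¹ = 1.541×10¹³ K⁴.
|P_net| = 0.28·5.67×10⁻⁸·0.02324·1.541×10¹³.

P_net ≈ 5680 W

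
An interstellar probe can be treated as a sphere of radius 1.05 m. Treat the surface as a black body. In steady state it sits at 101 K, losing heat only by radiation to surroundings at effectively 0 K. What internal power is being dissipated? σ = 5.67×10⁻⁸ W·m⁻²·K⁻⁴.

Steady state: P = εσA T⁴.
A = 4πr² = 13.85 m²; T⁴ = (101)⁴ = 1.041×10⁸ K⁴.
P = 1.0 × 5.67×10⁻⁸ × 13.85 × 1.041×10⁸.

P ≈ 81.7 W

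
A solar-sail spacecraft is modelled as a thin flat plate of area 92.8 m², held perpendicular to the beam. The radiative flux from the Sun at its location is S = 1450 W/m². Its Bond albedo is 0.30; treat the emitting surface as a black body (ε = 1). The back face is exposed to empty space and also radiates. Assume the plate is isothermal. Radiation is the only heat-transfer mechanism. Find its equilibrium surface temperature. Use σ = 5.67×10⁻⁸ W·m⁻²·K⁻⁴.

At equilibrium, absorbed power = emitted power.
Absorbing cross-section = A = 92.80 m²; emitting surface = 2A = 185.6 m² (ratio 2).
(1−a)S·A_cross = εσ·A_surf·T⁴  ⇒  T⁴ = (1−a)S/(2σ).
T⁴ = 0.700·1450/(2·5.67×10⁻⁸) = 8.951×10⁹ K⁴.
T = (8.951×10⁹)^(1/4).

T ≈ 308 K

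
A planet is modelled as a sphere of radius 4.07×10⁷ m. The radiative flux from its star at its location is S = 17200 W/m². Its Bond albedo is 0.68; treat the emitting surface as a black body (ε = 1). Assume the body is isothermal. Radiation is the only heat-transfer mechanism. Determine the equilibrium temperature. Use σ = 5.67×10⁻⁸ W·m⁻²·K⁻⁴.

T ≈ 395 K

At equilibrium, absorbed power = emitted power.
Absorbing cross-section = πr² = 5.204×10¹⁵ m²; emitting surface = 4πr² = 2.082×10¹⁶ m² (ratio 4).
(1−a)S·A_cross = εσ·A_surf·T⁴  ⇒  T⁴ = (1−a)S/(4σ).
T⁴ = 0.320·17200/(4·5.67×10⁻⁸) = 2.427×10¹⁰ K⁴.
T = (2.427×10¹⁰)^(1/4).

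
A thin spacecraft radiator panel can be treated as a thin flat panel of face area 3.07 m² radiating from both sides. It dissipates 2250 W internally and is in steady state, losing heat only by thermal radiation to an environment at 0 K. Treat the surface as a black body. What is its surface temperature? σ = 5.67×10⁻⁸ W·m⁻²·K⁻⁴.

T ≈ 284 K

Steady state: internal power = radiated power, P = εσA T⁴.
Radiating area A = 2·3.07 = 6.140 m².
T⁴ = P/(εσA) = 2250/(1.0·5.67×10⁻⁸·6.140) = 6.463×10⁹ K⁴.
T = (6.463×10⁹)^(1/4).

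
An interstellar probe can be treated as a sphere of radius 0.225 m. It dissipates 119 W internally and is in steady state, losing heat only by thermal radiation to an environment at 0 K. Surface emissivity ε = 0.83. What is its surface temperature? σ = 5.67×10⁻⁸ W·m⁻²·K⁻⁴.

Steady state: internal power = radiated power, P = εσA T⁴.
Radiating area A = 4πr² = 0.6362 m².
T⁴ = P/(εσA) = 119/(0.83·5.67×10⁻⁸·0.6362) = 3.975×10⁹ K⁴.
T = (3.975×10⁹)^(1/4).

T ≈ 251 K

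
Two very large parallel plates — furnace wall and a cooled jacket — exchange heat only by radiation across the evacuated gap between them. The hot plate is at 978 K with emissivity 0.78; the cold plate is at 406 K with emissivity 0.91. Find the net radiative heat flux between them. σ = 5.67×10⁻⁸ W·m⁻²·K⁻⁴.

For two infinite grey parallel plates, q = σ(T₁⁴ − T₂⁴)/(1/ε₁ + 1/ε₂ − 1).
T₁⁴ − T₂⁴ = 9.149×10¹¹ − 2.717×10¹⁰ = 8.877×10¹¹ K⁴.
1/ε₁ + 1/ε₂ − 1 = 1.282 + 1.099 − 1 = 1.381.
q = 5.67×10⁻⁸ × 8.877×10¹¹ / 1.381.

q ≈ 36400 W/m²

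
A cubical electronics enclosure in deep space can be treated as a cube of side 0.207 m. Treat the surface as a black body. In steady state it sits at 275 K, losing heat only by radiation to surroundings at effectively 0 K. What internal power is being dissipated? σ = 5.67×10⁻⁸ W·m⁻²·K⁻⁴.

Steady state: P = εσA T⁴.
A = 6L² = 0.2571 m²; T⁴ = (275)⁴ = 5.719×10⁹ K⁴.
P = 1.0 × 5.67×10⁻⁸ × 0.2571 × 5.719×10⁹.

P ≈ 83.4 W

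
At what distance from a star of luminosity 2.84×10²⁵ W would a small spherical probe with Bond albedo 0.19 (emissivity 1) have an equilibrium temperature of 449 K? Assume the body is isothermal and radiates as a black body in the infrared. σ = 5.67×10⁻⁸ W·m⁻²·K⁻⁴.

For an isothermal black-emitting sphere, (1−a)S·πr² = σ·4πr²·T⁴ ⇒ S = 4σT⁴/(1−a).
S = 4·5.67×10⁻⁸·(449)⁴/0.810 = 11380 W/m².
Flux falls as S = L/(4πd²), so d = √(L/(4πS)) = √(2.84×10²⁵/(4π·11380)).

d ≈ 1.41×10¹⁰ m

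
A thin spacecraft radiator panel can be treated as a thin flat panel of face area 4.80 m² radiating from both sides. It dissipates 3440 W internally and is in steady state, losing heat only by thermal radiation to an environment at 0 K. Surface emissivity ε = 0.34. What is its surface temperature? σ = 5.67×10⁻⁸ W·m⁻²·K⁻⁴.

Steady state: internal power = radiated power, P = εσA T⁴.
Radiating area A = 2·4.80 = 9.600 m².
T⁴ = P/(εσA) = 3440/(0.34·5.67×10⁻⁸·9.600) = 1.859×10¹⁰ K⁴.
T = (1.859×10¹⁰)^(1/4).

T ≈ 369 K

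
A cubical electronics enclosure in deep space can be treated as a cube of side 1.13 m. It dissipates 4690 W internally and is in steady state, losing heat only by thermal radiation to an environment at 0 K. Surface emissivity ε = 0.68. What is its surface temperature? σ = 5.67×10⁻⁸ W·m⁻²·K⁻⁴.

T ≈ 355 K

Steady state: internal power = radiated power, P = εσA T⁴.
Radiating area A = 6L² = 7.661 m².
T⁴ = P/(εσA) = 4690/(0.68·5.67×10⁻⁸·7.661) = 1.588×10¹⁰ K⁴.
T = (1.588×10¹⁰)^(1/4).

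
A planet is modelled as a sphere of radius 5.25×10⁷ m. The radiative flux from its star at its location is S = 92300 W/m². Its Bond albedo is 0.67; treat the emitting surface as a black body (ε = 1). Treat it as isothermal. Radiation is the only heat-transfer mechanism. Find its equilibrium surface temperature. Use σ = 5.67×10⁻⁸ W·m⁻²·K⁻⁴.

At equilibrium, absorbed power = emitted power.
Absorbing cross-section = πr² = 8.659×10¹⁵ m²; emitting surface = 4πr² = 3.464×10¹⁶ m² (ratio 4).
(1−a)S·A_cross = εσ·A_surf·T⁴  ⇒  T⁴ = (1−a)S/(4σ).
T⁴ = 0.330·92300/(4·5.67×10⁻⁸) = 1.343×10¹¹ K⁴.
T = (1.343×10¹¹)^(1/4).

T ≈ 605 K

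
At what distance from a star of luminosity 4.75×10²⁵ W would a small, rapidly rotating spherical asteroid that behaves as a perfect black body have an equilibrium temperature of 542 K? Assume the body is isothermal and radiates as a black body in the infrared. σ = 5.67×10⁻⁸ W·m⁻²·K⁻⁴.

d ≈ 1.39×10¹⁰ m

For an isothermal black-emitting sphere, (1−a)S·πr² = σ·4πr²·T⁴ ⇒ S = 4σT⁴/(1−a).
S = 4·5.67×10⁻⁸·(542)⁴/1.00 = 19570 W/m².
Flux falls as S = L/(4πd²), so d = √(L/(4πS)) = √(4.75×10²⁵/(4π·19570)).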